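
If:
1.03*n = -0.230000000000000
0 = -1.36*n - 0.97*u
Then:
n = -0.22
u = 0.31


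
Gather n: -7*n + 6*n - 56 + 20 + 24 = -n - 12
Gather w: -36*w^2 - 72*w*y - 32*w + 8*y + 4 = -36*w^2 + w*(-72*y - 32) + 8*y + 4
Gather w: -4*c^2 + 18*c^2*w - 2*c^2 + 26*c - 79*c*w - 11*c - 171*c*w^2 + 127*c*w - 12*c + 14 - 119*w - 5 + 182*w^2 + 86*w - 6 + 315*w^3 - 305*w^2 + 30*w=-6*c^2 + 3*c + 315*w^3 + w^2*(-171*c - 123) + w*(18*c^2 + 48*c - 3) + 3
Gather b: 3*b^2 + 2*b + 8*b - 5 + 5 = 3*b^2 + 10*b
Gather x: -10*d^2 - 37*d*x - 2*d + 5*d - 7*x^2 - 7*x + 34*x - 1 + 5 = -10*d^2 + 3*d - 7*x^2 + x*(27 - 37*d) + 4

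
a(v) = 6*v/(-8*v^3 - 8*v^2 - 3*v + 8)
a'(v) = 6*v*(24*v^2 + 16*v + 3)/(-8*v^3 - 8*v^2 - 3*v + 8)^2 + 6/(-8*v^3 - 8*v^2 - 3*v + 8)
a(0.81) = -1.24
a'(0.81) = 8.45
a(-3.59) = -0.08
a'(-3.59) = -0.05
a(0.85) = -0.97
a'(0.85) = 5.15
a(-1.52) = -0.41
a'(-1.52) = -0.36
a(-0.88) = -0.53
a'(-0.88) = 0.20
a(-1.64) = -0.37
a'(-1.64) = -0.35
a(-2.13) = -0.23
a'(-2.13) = -0.22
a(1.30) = -0.29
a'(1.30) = 0.47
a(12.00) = 0.00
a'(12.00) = 0.00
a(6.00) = -0.02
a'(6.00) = 0.01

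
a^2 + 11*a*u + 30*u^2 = (a + 5*u)*(a + 6*u)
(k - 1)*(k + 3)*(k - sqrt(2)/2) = k^3 - sqrt(2)*k^2/2 + 2*k^2 - 3*k - sqrt(2)*k + 3*sqrt(2)/2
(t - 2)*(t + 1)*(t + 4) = t^3 + 3*t^2 - 6*t - 8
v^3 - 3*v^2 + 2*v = v*(v - 2)*(v - 1)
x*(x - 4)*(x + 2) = x^3 - 2*x^2 - 8*x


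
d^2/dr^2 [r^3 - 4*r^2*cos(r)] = 4*r^2*cos(r) + 16*r*sin(r) + 6*r - 8*cos(r)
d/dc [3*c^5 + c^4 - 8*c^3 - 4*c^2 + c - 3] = 15*c^4 + 4*c^3 - 24*c^2 - 8*c + 1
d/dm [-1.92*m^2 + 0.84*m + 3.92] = 0.84 - 3.84*m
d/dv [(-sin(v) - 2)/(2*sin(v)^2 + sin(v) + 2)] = 2*(sin(v) + 4)*sin(v)*cos(v)/(sin(v) - cos(2*v) + 3)^2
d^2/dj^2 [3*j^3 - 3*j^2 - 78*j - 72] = 18*j - 6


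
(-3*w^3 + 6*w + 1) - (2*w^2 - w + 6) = -3*w^3 - 2*w^2 + 7*w - 5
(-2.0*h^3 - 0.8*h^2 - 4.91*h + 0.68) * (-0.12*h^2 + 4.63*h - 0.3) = 0.24*h^5 - 9.164*h^4 - 2.5148*h^3 - 22.5749*h^2 + 4.6214*h - 0.204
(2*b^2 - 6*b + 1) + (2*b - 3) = 2*b^2 - 4*b - 2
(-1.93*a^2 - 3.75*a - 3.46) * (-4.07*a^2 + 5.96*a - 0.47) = 7.8551*a^4 + 3.7597*a^3 - 7.3607*a^2 - 18.8591*a + 1.6262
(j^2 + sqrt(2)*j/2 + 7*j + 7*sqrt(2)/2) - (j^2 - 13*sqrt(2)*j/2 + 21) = 7*j + 7*sqrt(2)*j - 21 + 7*sqrt(2)/2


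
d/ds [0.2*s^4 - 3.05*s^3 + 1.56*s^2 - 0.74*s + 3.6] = 0.8*s^3 - 9.15*s^2 + 3.12*s - 0.74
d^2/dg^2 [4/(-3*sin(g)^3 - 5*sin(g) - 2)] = 4*(81*sin(g)^6 - 78*sin(g)^4 - 54*sin(g)^3 - 65*sin(g)^2 + 26*sin(g) - 50)/(3*sin(g)^3 + 5*sin(g) + 2)^3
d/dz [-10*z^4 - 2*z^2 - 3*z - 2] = -40*z^3 - 4*z - 3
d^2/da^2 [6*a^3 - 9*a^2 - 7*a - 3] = 36*a - 18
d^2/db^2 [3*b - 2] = 0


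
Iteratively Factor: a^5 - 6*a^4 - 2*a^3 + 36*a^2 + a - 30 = (a + 1)*(a^4 - 7*a^3 + 5*a^2 + 31*a - 30) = (a - 1)*(a + 1)*(a^3 - 6*a^2 - a + 30) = (a - 1)*(a + 1)*(a + 2)*(a^2 - 8*a + 15) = (a - 5)*(a - 1)*(a + 1)*(a + 2)*(a - 3)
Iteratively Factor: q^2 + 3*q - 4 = (q + 4)*(q - 1)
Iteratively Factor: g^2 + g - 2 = (g + 2)*(g - 1)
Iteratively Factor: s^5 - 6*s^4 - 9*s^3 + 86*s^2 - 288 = (s + 2)*(s^4 - 8*s^3 + 7*s^2 + 72*s - 144) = (s - 3)*(s + 2)*(s^3 - 5*s^2 - 8*s + 48) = (s - 4)*(s - 3)*(s + 2)*(s^2 - s - 12) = (s - 4)^2*(s - 3)*(s + 2)*(s + 3)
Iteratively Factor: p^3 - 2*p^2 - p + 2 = (p - 1)*(p^2 - p - 2) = (p - 2)*(p - 1)*(p + 1)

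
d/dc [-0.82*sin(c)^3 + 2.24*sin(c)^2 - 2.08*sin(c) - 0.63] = (-2.46*sin(c)^2 + 4.48*sin(c) - 2.08)*cos(c)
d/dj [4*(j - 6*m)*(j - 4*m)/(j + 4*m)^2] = 72*j*m/(j + 4*m)^3 - 352*m^2/(j + 4*m)^3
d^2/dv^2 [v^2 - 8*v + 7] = 2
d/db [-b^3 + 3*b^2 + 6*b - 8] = -3*b^2 + 6*b + 6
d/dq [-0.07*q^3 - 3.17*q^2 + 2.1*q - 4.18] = -0.21*q^2 - 6.34*q + 2.1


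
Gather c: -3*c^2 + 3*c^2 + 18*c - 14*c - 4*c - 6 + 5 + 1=0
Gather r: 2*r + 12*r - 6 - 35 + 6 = 14*r - 35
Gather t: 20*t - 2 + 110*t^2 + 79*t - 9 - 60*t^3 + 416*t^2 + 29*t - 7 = -60*t^3 + 526*t^2 + 128*t - 18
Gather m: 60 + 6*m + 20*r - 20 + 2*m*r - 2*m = m*(2*r + 4) + 20*r + 40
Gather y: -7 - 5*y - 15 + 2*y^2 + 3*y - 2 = 2*y^2 - 2*y - 24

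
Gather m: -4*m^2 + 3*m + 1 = -4*m^2 + 3*m + 1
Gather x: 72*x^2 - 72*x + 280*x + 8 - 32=72*x^2 + 208*x - 24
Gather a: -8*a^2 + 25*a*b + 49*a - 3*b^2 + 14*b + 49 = -8*a^2 + a*(25*b + 49) - 3*b^2 + 14*b + 49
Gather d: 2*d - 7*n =2*d - 7*n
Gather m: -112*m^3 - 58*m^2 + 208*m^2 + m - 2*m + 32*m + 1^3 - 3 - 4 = -112*m^3 + 150*m^2 + 31*m - 6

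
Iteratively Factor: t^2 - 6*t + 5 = (t - 5)*(t - 1)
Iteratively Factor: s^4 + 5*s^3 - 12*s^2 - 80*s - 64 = (s - 4)*(s^3 + 9*s^2 + 24*s + 16) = (s - 4)*(s + 4)*(s^2 + 5*s + 4) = (s - 4)*(s + 1)*(s + 4)*(s + 4)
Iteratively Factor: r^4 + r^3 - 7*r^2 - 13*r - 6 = (r + 2)*(r^3 - r^2 - 5*r - 3) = (r + 1)*(r + 2)*(r^2 - 2*r - 3) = (r + 1)^2*(r + 2)*(r - 3)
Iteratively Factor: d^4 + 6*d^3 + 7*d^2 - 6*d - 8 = (d + 4)*(d^3 + 2*d^2 - d - 2) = (d + 2)*(d + 4)*(d^2 - 1) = (d + 1)*(d + 2)*(d + 4)*(d - 1)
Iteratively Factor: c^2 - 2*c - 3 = (c + 1)*(c - 3)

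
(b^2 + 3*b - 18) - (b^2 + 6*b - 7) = -3*b - 11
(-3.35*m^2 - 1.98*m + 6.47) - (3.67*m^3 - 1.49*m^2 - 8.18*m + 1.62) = -3.67*m^3 - 1.86*m^2 + 6.2*m + 4.85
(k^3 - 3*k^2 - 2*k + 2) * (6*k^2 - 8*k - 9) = 6*k^5 - 26*k^4 + 3*k^3 + 55*k^2 + 2*k - 18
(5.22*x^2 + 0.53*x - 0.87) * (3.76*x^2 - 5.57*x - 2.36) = 19.6272*x^4 - 27.0826*x^3 - 18.5425*x^2 + 3.5951*x + 2.0532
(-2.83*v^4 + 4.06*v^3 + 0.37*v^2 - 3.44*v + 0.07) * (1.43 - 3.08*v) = 8.7164*v^5 - 16.5517*v^4 + 4.6662*v^3 + 11.1243*v^2 - 5.1348*v + 0.1001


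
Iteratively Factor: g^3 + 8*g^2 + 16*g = (g + 4)*(g^2 + 4*g) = g*(g + 4)*(g + 4)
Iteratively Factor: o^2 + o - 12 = (o + 4)*(o - 3)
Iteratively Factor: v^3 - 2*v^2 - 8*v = (v - 4)*(v^2 + 2*v) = (v - 4)*(v + 2)*(v)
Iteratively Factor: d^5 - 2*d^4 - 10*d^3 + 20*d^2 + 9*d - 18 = (d - 3)*(d^4 + d^3 - 7*d^2 - d + 6) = (d - 3)*(d - 2)*(d^3 + 3*d^2 - d - 3) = (d - 3)*(d - 2)*(d - 1)*(d^2 + 4*d + 3) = (d - 3)*(d - 2)*(d - 1)*(d + 1)*(d + 3)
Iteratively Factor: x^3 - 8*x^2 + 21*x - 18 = (x - 3)*(x^2 - 5*x + 6) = (x - 3)*(x - 2)*(x - 3)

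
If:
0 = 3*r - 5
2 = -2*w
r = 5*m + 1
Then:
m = 2/15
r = 5/3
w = -1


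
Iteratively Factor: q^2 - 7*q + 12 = (q - 4)*(q - 3)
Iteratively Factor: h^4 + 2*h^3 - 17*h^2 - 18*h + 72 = (h - 3)*(h^3 + 5*h^2 - 2*h - 24) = (h - 3)*(h + 4)*(h^2 + h - 6) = (h - 3)*(h - 2)*(h + 4)*(h + 3)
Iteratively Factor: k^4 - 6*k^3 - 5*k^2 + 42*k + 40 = (k - 5)*(k^3 - k^2 - 10*k - 8) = (k - 5)*(k + 1)*(k^2 - 2*k - 8) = (k - 5)*(k - 4)*(k + 1)*(k + 2)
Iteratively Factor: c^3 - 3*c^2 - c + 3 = (c - 3)*(c^2 - 1) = (c - 3)*(c + 1)*(c - 1)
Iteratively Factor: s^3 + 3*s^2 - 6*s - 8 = (s - 2)*(s^2 + 5*s + 4) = (s - 2)*(s + 4)*(s + 1)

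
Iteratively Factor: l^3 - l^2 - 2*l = (l)*(l^2 - l - 2) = l*(l - 2)*(l + 1)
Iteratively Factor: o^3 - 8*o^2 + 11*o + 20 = (o + 1)*(o^2 - 9*o + 20) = (o - 4)*(o + 1)*(o - 5)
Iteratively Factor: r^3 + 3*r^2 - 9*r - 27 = (r + 3)*(r^2 - 9) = (r - 3)*(r + 3)*(r + 3)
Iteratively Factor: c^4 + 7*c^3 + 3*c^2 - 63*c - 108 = (c + 3)*(c^3 + 4*c^2 - 9*c - 36) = (c + 3)^2*(c^2 + c - 12) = (c + 3)^2*(c + 4)*(c - 3)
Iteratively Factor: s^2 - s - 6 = (s + 2)*(s - 3)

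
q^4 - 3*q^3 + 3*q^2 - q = q*(q - 1)^3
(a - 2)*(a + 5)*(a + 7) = a^3 + 10*a^2 + 11*a - 70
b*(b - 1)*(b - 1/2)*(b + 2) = b^4 + b^3/2 - 5*b^2/2 + b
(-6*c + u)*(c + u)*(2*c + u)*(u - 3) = -12*c^3*u + 36*c^3 - 16*c^2*u^2 + 48*c^2*u - 3*c*u^3 + 9*c*u^2 + u^4 - 3*u^3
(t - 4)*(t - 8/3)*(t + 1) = t^3 - 17*t^2/3 + 4*t + 32/3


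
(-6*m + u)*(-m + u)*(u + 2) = 6*m^2*u + 12*m^2 - 7*m*u^2 - 14*m*u + u^3 + 2*u^2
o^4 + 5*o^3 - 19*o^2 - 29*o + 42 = (o - 3)*(o - 1)*(o + 2)*(o + 7)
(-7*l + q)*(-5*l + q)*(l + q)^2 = 35*l^4 + 58*l^3*q + 12*l^2*q^2 - 10*l*q^3 + q^4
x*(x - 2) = x^2 - 2*x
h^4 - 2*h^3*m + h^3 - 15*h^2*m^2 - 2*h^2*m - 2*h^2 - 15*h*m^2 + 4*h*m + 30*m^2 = (h - 1)*(h + 2)*(h - 5*m)*(h + 3*m)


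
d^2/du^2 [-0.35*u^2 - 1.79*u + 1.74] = -0.700000000000000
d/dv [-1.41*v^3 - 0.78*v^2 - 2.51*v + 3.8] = -4.23*v^2 - 1.56*v - 2.51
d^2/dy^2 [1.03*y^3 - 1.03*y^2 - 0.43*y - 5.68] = 6.18*y - 2.06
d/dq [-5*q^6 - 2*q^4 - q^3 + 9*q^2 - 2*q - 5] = -30*q^5 - 8*q^3 - 3*q^2 + 18*q - 2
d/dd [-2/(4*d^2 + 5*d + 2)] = 2*(8*d + 5)/(4*d^2 + 5*d + 2)^2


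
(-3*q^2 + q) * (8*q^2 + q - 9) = -24*q^4 + 5*q^3 + 28*q^2 - 9*q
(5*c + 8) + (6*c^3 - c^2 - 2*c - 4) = 6*c^3 - c^2 + 3*c + 4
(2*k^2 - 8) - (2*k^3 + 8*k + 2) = -2*k^3 + 2*k^2 - 8*k - 10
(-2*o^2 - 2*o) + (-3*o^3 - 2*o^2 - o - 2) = -3*o^3 - 4*o^2 - 3*o - 2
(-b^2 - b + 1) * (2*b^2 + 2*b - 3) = -2*b^4 - 4*b^3 + 3*b^2 + 5*b - 3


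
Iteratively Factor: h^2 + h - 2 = (h - 1)*(h + 2)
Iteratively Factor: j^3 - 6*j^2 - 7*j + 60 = (j + 3)*(j^2 - 9*j + 20) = (j - 5)*(j + 3)*(j - 4)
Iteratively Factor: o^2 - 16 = (o + 4)*(o - 4)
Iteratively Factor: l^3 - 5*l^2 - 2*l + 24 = (l + 2)*(l^2 - 7*l + 12) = (l - 4)*(l + 2)*(l - 3)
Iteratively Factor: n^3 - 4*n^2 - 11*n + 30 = (n - 5)*(n^2 + n - 6) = (n - 5)*(n - 2)*(n + 3)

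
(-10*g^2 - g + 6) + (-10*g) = -10*g^2 - 11*g + 6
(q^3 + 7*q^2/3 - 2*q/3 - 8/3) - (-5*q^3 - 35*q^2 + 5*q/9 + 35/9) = 6*q^3 + 112*q^2/3 - 11*q/9 - 59/9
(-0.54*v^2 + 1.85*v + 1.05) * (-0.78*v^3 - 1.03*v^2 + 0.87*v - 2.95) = 0.4212*v^5 - 0.8868*v^4 - 3.1943*v^3 + 2.121*v^2 - 4.544*v - 3.0975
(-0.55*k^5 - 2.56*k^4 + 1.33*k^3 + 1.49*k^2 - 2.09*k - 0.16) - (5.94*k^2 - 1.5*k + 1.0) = -0.55*k^5 - 2.56*k^4 + 1.33*k^3 - 4.45*k^2 - 0.59*k - 1.16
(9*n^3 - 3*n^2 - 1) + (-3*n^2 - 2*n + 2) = 9*n^3 - 6*n^2 - 2*n + 1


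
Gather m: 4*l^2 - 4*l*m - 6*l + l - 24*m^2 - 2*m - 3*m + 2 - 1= 4*l^2 - 5*l - 24*m^2 + m*(-4*l - 5) + 1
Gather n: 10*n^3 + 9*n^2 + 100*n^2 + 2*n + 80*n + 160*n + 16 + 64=10*n^3 + 109*n^2 + 242*n + 80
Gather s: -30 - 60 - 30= -120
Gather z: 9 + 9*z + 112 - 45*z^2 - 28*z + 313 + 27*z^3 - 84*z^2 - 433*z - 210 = 27*z^3 - 129*z^2 - 452*z + 224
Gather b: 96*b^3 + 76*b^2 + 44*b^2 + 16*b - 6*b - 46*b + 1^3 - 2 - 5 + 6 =96*b^3 + 120*b^2 - 36*b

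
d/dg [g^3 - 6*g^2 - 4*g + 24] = 3*g^2 - 12*g - 4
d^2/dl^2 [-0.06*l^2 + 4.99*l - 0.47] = -0.120000000000000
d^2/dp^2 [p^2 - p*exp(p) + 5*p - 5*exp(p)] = -p*exp(p) - 7*exp(p) + 2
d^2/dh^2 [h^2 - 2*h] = 2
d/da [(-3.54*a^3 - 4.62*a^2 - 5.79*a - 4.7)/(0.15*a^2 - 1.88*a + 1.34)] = (-0.531*a^4 + 13.3104*a^3 - 4.6767*a^2 - 10.9716*a - 16.5946)/(0.0225*a^4 - 0.564*a^3 + 3.9364*a^2 - 5.0384*a + 1.7956)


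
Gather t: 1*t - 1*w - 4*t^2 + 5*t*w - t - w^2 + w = -4*t^2 + 5*t*w - w^2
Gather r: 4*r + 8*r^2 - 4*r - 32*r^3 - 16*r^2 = -32*r^3 - 8*r^2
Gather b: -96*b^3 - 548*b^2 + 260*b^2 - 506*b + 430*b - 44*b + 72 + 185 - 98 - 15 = -96*b^3 - 288*b^2 - 120*b + 144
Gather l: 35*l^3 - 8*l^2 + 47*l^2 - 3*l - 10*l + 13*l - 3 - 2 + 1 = 35*l^3 + 39*l^2 - 4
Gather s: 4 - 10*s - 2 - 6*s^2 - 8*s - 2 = -6*s^2 - 18*s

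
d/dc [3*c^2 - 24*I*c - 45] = 6*c - 24*I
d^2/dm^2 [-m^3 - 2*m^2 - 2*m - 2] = -6*m - 4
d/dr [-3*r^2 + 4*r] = 4 - 6*r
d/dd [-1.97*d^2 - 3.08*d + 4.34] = -3.94*d - 3.08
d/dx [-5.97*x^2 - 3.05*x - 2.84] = -11.94*x - 3.05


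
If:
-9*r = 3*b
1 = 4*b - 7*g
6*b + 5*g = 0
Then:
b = 5/62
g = -3/31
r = -5/186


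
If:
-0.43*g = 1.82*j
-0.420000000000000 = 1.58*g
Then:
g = -0.27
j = 0.06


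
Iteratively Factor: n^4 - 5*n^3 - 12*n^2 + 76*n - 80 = (n - 2)*(n^3 - 3*n^2 - 18*n + 40) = (n - 2)^2*(n^2 - n - 20) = (n - 5)*(n - 2)^2*(n + 4)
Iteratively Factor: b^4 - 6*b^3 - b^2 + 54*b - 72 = (b - 4)*(b^3 - 2*b^2 - 9*b + 18) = (b - 4)*(b - 3)*(b^2 + b - 6) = (b - 4)*(b - 3)*(b - 2)*(b + 3)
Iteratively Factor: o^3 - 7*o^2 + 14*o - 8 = (o - 4)*(o^2 - 3*o + 2) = (o - 4)*(o - 2)*(o - 1)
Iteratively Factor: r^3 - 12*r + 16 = (r + 4)*(r^2 - 4*r + 4) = (r - 2)*(r + 4)*(r - 2)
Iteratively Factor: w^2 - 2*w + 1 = (w - 1)*(w - 1)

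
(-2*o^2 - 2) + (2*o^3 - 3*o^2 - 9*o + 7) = 2*o^3 - 5*o^2 - 9*o + 5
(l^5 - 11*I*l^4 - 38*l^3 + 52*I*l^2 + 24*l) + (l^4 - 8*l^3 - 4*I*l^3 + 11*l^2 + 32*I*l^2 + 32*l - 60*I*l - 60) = l^5 + l^4 - 11*I*l^4 - 46*l^3 - 4*I*l^3 + 11*l^2 + 84*I*l^2 + 56*l - 60*I*l - 60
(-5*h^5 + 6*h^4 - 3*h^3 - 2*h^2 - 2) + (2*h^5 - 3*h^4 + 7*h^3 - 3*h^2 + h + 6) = -3*h^5 + 3*h^4 + 4*h^3 - 5*h^2 + h + 4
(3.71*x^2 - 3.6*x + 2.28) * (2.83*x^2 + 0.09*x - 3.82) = 10.4993*x^4 - 9.8541*x^3 - 8.0438*x^2 + 13.9572*x - 8.7096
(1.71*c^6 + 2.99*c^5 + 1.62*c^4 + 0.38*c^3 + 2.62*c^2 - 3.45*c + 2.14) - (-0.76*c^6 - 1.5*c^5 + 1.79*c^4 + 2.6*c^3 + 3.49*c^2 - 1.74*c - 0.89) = 2.47*c^6 + 4.49*c^5 - 0.17*c^4 - 2.22*c^3 - 0.87*c^2 - 1.71*c + 3.03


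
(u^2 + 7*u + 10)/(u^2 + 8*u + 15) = (u + 2)/(u + 3)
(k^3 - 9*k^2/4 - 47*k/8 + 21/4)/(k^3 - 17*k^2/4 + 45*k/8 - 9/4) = (2*k^2 - 3*k - 14)/(2*k^2 - 7*k + 6)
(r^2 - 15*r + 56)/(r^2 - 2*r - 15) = (-r^2 + 15*r - 56)/(-r^2 + 2*r + 15)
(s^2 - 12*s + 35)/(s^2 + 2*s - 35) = (s - 7)/(s + 7)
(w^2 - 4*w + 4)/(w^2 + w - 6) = (w - 2)/(w + 3)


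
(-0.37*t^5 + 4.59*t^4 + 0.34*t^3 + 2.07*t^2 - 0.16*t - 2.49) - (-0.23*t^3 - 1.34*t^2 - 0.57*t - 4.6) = -0.37*t^5 + 4.59*t^4 + 0.57*t^3 + 3.41*t^2 + 0.41*t + 2.11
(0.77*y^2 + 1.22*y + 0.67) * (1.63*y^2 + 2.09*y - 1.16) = 1.2551*y^4 + 3.5979*y^3 + 2.7487*y^2 - 0.0148999999999999*y - 0.7772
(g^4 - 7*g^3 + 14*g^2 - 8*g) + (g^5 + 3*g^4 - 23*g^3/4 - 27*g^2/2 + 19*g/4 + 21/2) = g^5 + 4*g^4 - 51*g^3/4 + g^2/2 - 13*g/4 + 21/2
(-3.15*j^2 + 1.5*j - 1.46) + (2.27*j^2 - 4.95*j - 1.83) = -0.88*j^2 - 3.45*j - 3.29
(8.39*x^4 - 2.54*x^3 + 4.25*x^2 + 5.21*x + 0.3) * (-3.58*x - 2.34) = -30.0362*x^5 - 10.5394*x^4 - 9.2714*x^3 - 28.5968*x^2 - 13.2654*x - 0.702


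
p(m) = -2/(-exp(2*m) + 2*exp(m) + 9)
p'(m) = -2*(2*exp(2*m) - 2*exp(m))/(-exp(2*m) + 2*exp(m) + 9)^2 = 4*(1 - exp(m))*exp(m)/(-exp(2*m) + 2*exp(m) + 9)^2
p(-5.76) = -0.22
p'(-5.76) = 0.00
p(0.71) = -0.22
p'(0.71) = -0.11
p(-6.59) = -0.22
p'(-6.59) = 0.00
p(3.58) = 0.00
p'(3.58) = -0.00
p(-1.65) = -0.21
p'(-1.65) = 0.01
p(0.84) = -0.24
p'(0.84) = -0.18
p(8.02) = 0.00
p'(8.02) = -0.00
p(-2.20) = -0.22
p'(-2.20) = 0.00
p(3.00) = 0.01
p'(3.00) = -0.01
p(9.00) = 0.00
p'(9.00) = 0.00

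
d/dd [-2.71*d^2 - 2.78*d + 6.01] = -5.42*d - 2.78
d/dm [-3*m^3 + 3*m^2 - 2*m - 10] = -9*m^2 + 6*m - 2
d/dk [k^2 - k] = 2*k - 1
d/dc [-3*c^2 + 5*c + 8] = 5 - 6*c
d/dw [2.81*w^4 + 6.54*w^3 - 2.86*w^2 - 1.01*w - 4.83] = 11.24*w^3 + 19.62*w^2 - 5.72*w - 1.01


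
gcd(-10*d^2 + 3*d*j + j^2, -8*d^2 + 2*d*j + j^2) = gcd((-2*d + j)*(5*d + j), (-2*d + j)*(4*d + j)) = 2*d - j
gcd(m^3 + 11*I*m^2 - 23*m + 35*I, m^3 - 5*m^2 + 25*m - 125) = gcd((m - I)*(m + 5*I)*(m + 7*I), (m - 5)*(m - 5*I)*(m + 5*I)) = m + 5*I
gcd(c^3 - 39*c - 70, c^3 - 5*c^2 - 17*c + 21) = c - 7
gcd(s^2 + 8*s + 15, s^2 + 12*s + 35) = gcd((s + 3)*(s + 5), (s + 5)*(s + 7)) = s + 5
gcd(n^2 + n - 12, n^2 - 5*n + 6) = n - 3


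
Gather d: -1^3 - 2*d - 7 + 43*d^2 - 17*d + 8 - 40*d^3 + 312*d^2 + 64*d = -40*d^3 + 355*d^2 + 45*d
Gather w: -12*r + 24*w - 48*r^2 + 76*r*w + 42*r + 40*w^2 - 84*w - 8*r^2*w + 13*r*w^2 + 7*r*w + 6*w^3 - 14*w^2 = -48*r^2 + 30*r + 6*w^3 + w^2*(13*r + 26) + w*(-8*r^2 + 83*r - 60)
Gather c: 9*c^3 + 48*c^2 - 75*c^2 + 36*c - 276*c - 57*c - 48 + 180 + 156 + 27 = 9*c^3 - 27*c^2 - 297*c + 315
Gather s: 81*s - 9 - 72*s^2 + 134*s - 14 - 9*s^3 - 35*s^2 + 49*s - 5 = -9*s^3 - 107*s^2 + 264*s - 28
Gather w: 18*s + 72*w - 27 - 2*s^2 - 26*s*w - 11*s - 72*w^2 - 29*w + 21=-2*s^2 + 7*s - 72*w^2 + w*(43 - 26*s) - 6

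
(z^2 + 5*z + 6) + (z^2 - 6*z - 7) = 2*z^2 - z - 1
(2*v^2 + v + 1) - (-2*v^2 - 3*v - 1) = 4*v^2 + 4*v + 2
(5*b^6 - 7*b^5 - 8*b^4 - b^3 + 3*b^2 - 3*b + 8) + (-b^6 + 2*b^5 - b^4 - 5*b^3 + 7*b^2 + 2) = 4*b^6 - 5*b^5 - 9*b^4 - 6*b^3 + 10*b^2 - 3*b + 10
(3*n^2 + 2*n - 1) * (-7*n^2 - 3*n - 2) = -21*n^4 - 23*n^3 - 5*n^2 - n + 2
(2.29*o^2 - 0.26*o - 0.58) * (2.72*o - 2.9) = 6.2288*o^3 - 7.3482*o^2 - 0.8236*o + 1.682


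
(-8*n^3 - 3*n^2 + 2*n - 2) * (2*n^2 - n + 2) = -16*n^5 + 2*n^4 - 9*n^3 - 12*n^2 + 6*n - 4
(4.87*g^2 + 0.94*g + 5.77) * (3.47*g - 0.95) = 16.8989*g^3 - 1.3647*g^2 + 19.1289*g - 5.4815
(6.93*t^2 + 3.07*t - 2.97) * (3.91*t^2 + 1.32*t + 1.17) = 27.0963*t^4 + 21.1513*t^3 + 0.547799999999996*t^2 - 0.328500000000001*t - 3.4749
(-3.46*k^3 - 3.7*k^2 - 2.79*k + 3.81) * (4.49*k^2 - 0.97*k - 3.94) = -15.5354*k^5 - 13.2568*k^4 + 4.6943*k^3 + 34.3912*k^2 + 7.2969*k - 15.0114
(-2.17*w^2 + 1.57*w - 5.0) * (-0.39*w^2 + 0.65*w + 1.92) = 0.8463*w^4 - 2.0228*w^3 - 1.1959*w^2 - 0.2356*w - 9.6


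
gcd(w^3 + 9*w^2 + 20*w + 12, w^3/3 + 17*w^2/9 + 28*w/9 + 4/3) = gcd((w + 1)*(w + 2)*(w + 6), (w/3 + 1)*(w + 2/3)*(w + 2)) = w + 2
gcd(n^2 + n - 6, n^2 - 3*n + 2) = n - 2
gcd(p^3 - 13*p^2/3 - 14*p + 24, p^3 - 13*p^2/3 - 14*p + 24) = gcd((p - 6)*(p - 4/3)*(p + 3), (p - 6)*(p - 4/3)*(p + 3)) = p^3 - 13*p^2/3 - 14*p + 24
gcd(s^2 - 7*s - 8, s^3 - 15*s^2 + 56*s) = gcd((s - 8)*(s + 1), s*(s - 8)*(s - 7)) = s - 8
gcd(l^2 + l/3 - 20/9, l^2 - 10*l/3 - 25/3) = l + 5/3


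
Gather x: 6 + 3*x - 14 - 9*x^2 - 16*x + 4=-9*x^2 - 13*x - 4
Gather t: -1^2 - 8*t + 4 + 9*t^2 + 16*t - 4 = 9*t^2 + 8*t - 1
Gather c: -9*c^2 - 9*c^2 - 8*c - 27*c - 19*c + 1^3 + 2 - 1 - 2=-18*c^2 - 54*c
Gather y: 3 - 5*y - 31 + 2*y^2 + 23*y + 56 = 2*y^2 + 18*y + 28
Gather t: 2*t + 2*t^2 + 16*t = 2*t^2 + 18*t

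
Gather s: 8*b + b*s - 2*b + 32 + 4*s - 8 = 6*b + s*(b + 4) + 24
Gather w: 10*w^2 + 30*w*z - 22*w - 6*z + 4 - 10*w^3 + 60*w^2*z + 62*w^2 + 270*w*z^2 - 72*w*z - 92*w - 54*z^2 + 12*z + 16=-10*w^3 + w^2*(60*z + 72) + w*(270*z^2 - 42*z - 114) - 54*z^2 + 6*z + 20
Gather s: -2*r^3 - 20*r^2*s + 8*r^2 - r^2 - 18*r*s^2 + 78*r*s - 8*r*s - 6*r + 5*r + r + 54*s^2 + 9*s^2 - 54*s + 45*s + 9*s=-2*r^3 + 7*r^2 + s^2*(63 - 18*r) + s*(-20*r^2 + 70*r)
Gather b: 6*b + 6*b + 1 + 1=12*b + 2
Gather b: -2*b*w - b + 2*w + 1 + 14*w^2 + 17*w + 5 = b*(-2*w - 1) + 14*w^2 + 19*w + 6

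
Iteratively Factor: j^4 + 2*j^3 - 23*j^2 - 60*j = (j + 3)*(j^3 - j^2 - 20*j) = (j - 5)*(j + 3)*(j^2 + 4*j) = (j - 5)*(j + 3)*(j + 4)*(j)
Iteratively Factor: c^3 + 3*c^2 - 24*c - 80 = (c + 4)*(c^2 - c - 20) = (c + 4)^2*(c - 5)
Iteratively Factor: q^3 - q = (q + 1)*(q^2 - q) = (q - 1)*(q + 1)*(q)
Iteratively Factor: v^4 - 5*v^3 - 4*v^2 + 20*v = (v - 5)*(v^3 - 4*v) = v*(v - 5)*(v^2 - 4) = v*(v - 5)*(v + 2)*(v - 2)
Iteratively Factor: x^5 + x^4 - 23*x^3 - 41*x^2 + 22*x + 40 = (x + 4)*(x^4 - 3*x^3 - 11*x^2 + 3*x + 10) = (x + 2)*(x + 4)*(x^3 - 5*x^2 - x + 5) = (x + 1)*(x + 2)*(x + 4)*(x^2 - 6*x + 5) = (x - 1)*(x + 1)*(x + 2)*(x + 4)*(x - 5)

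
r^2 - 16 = (r - 4)*(r + 4)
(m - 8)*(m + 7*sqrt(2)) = m^2 - 8*m + 7*sqrt(2)*m - 56*sqrt(2)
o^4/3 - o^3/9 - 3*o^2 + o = o*(o/3 + 1)*(o - 3)*(o - 1/3)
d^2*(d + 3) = d^3 + 3*d^2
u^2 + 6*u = u*(u + 6)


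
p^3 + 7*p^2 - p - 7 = (p - 1)*(p + 1)*(p + 7)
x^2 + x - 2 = (x - 1)*(x + 2)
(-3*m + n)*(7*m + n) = -21*m^2 + 4*m*n + n^2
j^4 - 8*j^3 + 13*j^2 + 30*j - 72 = (j - 4)*(j - 3)^2*(j + 2)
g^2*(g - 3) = g^3 - 3*g^2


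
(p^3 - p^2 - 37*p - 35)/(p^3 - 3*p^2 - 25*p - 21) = (p + 5)/(p + 3)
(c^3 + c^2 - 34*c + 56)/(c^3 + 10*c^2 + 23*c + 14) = (c^2 - 6*c + 8)/(c^2 + 3*c + 2)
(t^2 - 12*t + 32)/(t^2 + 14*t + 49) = (t^2 - 12*t + 32)/(t^2 + 14*t + 49)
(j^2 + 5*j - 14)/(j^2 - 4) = (j + 7)/(j + 2)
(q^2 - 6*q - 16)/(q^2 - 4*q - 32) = (q + 2)/(q + 4)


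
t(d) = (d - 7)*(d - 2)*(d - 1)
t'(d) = (d - 7)*(d - 2) + (d - 7)*(d - 1) + (d - 2)*(d - 1)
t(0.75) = -1.95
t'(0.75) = 9.69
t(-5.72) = -659.89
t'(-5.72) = 235.56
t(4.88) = -23.69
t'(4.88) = -3.16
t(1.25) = 1.08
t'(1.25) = 2.69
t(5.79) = -21.97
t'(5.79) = 7.77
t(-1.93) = -102.83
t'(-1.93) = 72.77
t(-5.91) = -705.64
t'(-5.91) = 245.98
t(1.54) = 1.36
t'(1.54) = -0.69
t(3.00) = -8.00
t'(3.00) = -10.00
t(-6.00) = -728.00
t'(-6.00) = 251.00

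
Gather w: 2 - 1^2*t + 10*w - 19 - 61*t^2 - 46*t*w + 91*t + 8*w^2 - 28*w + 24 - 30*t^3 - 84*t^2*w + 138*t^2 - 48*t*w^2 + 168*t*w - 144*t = -30*t^3 + 77*t^2 - 54*t + w^2*(8 - 48*t) + w*(-84*t^2 + 122*t - 18) + 7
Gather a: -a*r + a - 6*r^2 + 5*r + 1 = a*(1 - r) - 6*r^2 + 5*r + 1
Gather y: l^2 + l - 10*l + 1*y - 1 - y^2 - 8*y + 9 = l^2 - 9*l - y^2 - 7*y + 8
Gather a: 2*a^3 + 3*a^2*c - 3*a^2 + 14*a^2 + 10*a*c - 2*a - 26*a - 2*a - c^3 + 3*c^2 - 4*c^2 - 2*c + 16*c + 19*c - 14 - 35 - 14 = 2*a^3 + a^2*(3*c + 11) + a*(10*c - 30) - c^3 - c^2 + 33*c - 63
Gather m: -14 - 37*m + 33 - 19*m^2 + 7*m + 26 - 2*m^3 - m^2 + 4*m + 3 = -2*m^3 - 20*m^2 - 26*m + 48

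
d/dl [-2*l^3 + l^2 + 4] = 2*l*(1 - 3*l)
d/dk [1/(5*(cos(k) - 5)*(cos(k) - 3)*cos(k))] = (3*sin(k) + 15*sin(k)/cos(k)^2 - 16*tan(k))/(5*(cos(k) - 5)^2*(cos(k) - 3)^2)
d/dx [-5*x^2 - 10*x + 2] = -10*x - 10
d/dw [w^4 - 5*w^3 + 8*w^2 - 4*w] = 4*w^3 - 15*w^2 + 16*w - 4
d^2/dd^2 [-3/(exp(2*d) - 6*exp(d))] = 6*((exp(d) - 6)*(2*exp(d) - 3) - 4*(exp(d) - 3)^2)*exp(-d)/(exp(d) - 6)^3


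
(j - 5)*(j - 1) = j^2 - 6*j + 5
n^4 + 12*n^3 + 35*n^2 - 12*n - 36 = (n - 1)*(n + 1)*(n + 6)^2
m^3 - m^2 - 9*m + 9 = (m - 3)*(m - 1)*(m + 3)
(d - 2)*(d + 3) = d^2 + d - 6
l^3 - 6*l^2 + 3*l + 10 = (l - 5)*(l - 2)*(l + 1)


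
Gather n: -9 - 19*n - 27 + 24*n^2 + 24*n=24*n^2 + 5*n - 36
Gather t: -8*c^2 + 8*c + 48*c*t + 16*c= -8*c^2 + 48*c*t + 24*c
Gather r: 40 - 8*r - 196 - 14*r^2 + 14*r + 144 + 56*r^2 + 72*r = 42*r^2 + 78*r - 12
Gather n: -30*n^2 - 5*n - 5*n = -30*n^2 - 10*n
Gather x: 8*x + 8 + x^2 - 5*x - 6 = x^2 + 3*x + 2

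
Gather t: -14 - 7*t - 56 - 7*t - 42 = -14*t - 112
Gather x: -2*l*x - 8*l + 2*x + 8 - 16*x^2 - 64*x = -8*l - 16*x^2 + x*(-2*l - 62) + 8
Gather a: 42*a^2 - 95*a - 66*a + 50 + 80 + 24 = 42*a^2 - 161*a + 154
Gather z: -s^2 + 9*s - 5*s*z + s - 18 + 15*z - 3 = -s^2 + 10*s + z*(15 - 5*s) - 21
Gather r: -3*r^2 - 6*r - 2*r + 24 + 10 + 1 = -3*r^2 - 8*r + 35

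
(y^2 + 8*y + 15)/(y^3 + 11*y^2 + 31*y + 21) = (y + 5)/(y^2 + 8*y + 7)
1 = 1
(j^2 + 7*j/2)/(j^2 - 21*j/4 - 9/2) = 2*j*(2*j + 7)/(4*j^2 - 21*j - 18)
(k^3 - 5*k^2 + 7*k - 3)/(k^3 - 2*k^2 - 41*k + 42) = (k^2 - 4*k + 3)/(k^2 - k - 42)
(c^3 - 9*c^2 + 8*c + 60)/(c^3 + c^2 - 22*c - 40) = (c - 6)/(c + 4)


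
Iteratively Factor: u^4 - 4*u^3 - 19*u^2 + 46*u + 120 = (u - 4)*(u^3 - 19*u - 30) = (u - 4)*(u + 3)*(u^2 - 3*u - 10) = (u - 4)*(u + 2)*(u + 3)*(u - 5)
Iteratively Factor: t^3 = (t)*(t^2) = t^2*(t)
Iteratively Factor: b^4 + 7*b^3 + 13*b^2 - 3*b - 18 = (b + 2)*(b^3 + 5*b^2 + 3*b - 9) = (b - 1)*(b + 2)*(b^2 + 6*b + 9) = (b - 1)*(b + 2)*(b + 3)*(b + 3)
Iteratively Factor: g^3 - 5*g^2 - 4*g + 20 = (g - 2)*(g^2 - 3*g - 10) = (g - 5)*(g - 2)*(g + 2)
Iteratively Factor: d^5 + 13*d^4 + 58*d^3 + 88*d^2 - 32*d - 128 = (d + 4)*(d^4 + 9*d^3 + 22*d^2 - 32) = (d + 4)^2*(d^3 + 5*d^2 + 2*d - 8) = (d + 4)^3*(d^2 + d - 2) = (d - 1)*(d + 4)^3*(d + 2)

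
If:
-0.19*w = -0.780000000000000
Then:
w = 4.11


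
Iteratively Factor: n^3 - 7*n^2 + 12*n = (n - 4)*(n^2 - 3*n) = n*(n - 4)*(n - 3)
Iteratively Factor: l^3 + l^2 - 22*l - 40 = (l + 2)*(l^2 - l - 20) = (l + 2)*(l + 4)*(l - 5)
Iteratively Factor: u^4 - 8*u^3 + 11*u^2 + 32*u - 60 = (u + 2)*(u^3 - 10*u^2 + 31*u - 30) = (u - 2)*(u + 2)*(u^2 - 8*u + 15) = (u - 3)*(u - 2)*(u + 2)*(u - 5)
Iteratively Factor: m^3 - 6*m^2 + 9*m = (m - 3)*(m^2 - 3*m) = m*(m - 3)*(m - 3)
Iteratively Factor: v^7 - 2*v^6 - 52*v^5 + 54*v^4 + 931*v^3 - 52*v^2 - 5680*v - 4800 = (v - 5)*(v^6 + 3*v^5 - 37*v^4 - 131*v^3 + 276*v^2 + 1328*v + 960) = (v - 5)^2*(v^5 + 8*v^4 + 3*v^3 - 116*v^2 - 304*v - 192) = (v - 5)^2*(v + 4)*(v^4 + 4*v^3 - 13*v^2 - 64*v - 48) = (v - 5)^2*(v + 1)*(v + 4)*(v^3 + 3*v^2 - 16*v - 48) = (v - 5)^2*(v + 1)*(v + 3)*(v + 4)*(v^2 - 16) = (v - 5)^2*(v - 4)*(v + 1)*(v + 3)*(v + 4)*(v + 4)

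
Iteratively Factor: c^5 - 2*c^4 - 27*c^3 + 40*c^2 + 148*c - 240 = (c + 3)*(c^4 - 5*c^3 - 12*c^2 + 76*c - 80) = (c - 5)*(c + 3)*(c^3 - 12*c + 16) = (c - 5)*(c + 3)*(c + 4)*(c^2 - 4*c + 4) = (c - 5)*(c - 2)*(c + 3)*(c + 4)*(c - 2)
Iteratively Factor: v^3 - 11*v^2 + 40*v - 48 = (v - 3)*(v^2 - 8*v + 16) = (v - 4)*(v - 3)*(v - 4)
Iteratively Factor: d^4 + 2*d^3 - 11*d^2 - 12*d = (d)*(d^3 + 2*d^2 - 11*d - 12) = d*(d - 3)*(d^2 + 5*d + 4) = d*(d - 3)*(d + 4)*(d + 1)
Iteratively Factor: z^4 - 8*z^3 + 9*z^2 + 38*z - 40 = (z + 2)*(z^3 - 10*z^2 + 29*z - 20) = (z - 1)*(z + 2)*(z^2 - 9*z + 20) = (z - 4)*(z - 1)*(z + 2)*(z - 5)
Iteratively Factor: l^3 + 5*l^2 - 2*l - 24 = (l + 3)*(l^2 + 2*l - 8) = (l - 2)*(l + 3)*(l + 4)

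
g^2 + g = g*(g + 1)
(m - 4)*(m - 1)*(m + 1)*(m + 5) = m^4 + m^3 - 21*m^2 - m + 20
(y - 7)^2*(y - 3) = y^3 - 17*y^2 + 91*y - 147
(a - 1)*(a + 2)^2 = a^3 + 3*a^2 - 4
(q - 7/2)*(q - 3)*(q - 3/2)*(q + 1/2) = q^4 - 15*q^3/2 + 65*q^2/4 - 45*q/8 - 63/8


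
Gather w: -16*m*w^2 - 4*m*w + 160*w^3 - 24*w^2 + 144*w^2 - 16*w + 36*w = 160*w^3 + w^2*(120 - 16*m) + w*(20 - 4*m)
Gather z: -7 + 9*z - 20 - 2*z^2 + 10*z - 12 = -2*z^2 + 19*z - 39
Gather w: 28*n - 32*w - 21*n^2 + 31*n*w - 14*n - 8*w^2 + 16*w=-21*n^2 + 14*n - 8*w^2 + w*(31*n - 16)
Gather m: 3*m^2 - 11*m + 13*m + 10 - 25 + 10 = 3*m^2 + 2*m - 5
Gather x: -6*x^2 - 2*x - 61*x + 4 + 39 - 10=-6*x^2 - 63*x + 33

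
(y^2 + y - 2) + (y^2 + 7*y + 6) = 2*y^2 + 8*y + 4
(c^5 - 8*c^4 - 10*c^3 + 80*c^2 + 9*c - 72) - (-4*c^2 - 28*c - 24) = c^5 - 8*c^4 - 10*c^3 + 84*c^2 + 37*c - 48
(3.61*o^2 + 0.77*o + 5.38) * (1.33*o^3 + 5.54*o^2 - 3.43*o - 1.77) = 4.8013*o^5 + 21.0235*o^4 - 0.9611*o^3 + 20.7744*o^2 - 19.8163*o - 9.5226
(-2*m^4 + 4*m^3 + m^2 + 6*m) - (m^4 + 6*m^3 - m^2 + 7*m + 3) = -3*m^4 - 2*m^3 + 2*m^2 - m - 3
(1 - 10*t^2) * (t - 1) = -10*t^3 + 10*t^2 + t - 1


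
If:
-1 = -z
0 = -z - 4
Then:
No Solution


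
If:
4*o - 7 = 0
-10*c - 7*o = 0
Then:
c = -49/40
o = 7/4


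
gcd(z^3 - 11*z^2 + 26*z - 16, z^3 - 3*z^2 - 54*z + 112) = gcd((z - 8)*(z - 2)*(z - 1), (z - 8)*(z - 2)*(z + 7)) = z^2 - 10*z + 16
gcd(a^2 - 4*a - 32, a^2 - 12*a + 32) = a - 8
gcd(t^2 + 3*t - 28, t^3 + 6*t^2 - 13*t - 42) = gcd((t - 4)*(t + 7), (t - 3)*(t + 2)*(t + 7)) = t + 7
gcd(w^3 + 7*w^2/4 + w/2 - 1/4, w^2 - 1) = w + 1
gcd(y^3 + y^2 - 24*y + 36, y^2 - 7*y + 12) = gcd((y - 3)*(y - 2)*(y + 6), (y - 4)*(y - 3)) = y - 3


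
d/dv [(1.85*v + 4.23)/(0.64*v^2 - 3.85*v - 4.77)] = (-1.184*v^2 - 5.4144*v + 7.461)/(0.4096*v^4 - 4.928*v^3 + 8.7169*v^2 + 36.729*v + 22.7529)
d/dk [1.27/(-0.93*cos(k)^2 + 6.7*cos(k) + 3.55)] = (8.509 - 2.3622*cos(k))*sin(k)/(-0.93*cos(k)^2 + 6.7*cos(k) + 3.55)^2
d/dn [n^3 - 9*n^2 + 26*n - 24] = 3*n^2 - 18*n + 26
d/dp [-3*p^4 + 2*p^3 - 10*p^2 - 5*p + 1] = -12*p^3 + 6*p^2 - 20*p - 5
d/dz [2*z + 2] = 2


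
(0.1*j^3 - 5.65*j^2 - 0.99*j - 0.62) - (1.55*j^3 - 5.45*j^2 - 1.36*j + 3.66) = -1.45*j^3 - 0.2*j^2 + 0.37*j - 4.28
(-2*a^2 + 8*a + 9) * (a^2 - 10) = -2*a^4 + 8*a^3 + 29*a^2 - 80*a - 90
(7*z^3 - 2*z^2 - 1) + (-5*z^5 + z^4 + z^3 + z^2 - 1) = -5*z^5 + z^4 + 8*z^3 - z^2 - 2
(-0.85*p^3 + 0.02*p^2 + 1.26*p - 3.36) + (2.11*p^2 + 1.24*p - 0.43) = -0.85*p^3 + 2.13*p^2 + 2.5*p - 3.79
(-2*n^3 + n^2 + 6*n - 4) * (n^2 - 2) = -2*n^5 + n^4 + 10*n^3 - 6*n^2 - 12*n + 8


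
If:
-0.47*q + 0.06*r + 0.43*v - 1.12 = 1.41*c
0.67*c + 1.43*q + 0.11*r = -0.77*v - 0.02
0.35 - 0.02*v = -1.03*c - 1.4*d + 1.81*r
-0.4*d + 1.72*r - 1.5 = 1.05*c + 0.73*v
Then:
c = 0.656898786645177*v - 0.886781714895701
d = 0.855329129215299*v + 1.18687282479213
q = 0.354825228502767 - 0.925035149322204*v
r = 1.02434614980439*v + 0.606760656556026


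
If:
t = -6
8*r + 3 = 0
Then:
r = -3/8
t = -6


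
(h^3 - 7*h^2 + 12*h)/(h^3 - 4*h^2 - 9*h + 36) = h/(h + 3)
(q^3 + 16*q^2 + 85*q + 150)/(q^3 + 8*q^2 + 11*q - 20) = (q^2 + 11*q + 30)/(q^2 + 3*q - 4)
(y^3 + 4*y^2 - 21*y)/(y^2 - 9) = y*(y + 7)/(y + 3)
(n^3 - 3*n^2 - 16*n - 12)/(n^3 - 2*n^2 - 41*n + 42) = (n^3 - 3*n^2 - 16*n - 12)/(n^3 - 2*n^2 - 41*n + 42)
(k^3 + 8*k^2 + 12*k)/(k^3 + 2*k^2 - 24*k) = (k + 2)/(k - 4)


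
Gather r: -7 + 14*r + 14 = 14*r + 7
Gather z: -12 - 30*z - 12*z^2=-12*z^2 - 30*z - 12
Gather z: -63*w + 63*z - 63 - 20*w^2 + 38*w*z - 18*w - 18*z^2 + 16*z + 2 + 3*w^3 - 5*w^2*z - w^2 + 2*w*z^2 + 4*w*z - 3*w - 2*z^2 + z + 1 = 3*w^3 - 21*w^2 - 84*w + z^2*(2*w - 20) + z*(-5*w^2 + 42*w + 80) - 60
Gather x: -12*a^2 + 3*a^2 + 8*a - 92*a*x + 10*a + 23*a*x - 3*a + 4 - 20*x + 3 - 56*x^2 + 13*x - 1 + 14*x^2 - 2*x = -9*a^2 + 15*a - 42*x^2 + x*(-69*a - 9) + 6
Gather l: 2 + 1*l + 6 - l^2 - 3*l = -l^2 - 2*l + 8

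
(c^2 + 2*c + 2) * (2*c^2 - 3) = 2*c^4 + 4*c^3 + c^2 - 6*c - 6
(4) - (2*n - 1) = 5 - 2*n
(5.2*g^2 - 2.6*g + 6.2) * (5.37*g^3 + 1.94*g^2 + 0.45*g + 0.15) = 27.924*g^5 - 3.874*g^4 + 30.59*g^3 + 11.638*g^2 + 2.4*g + 0.93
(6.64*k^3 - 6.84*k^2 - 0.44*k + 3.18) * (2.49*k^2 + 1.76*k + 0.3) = 16.5336*k^5 - 5.3452*k^4 - 11.142*k^3 + 5.0918*k^2 + 5.4648*k + 0.954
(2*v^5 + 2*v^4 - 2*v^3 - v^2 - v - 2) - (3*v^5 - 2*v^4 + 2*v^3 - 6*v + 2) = -v^5 + 4*v^4 - 4*v^3 - v^2 + 5*v - 4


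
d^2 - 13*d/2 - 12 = (d - 8)*(d + 3/2)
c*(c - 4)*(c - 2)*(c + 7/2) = c^4 - 5*c^3/2 - 13*c^2 + 28*c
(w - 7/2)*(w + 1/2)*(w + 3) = w^3 - 43*w/4 - 21/4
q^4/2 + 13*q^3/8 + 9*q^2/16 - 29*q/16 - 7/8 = (q/2 + 1/4)*(q - 1)*(q + 7/4)*(q + 2)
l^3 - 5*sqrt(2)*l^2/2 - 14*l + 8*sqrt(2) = (l - 4*sqrt(2))*(l - sqrt(2)/2)*(l + 2*sqrt(2))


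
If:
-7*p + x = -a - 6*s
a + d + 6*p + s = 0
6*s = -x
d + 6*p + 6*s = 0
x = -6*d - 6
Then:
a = 35/79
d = -72/79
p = 5/79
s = 7/79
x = -42/79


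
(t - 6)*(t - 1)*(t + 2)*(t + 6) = t^4 + t^3 - 38*t^2 - 36*t + 72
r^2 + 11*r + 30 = (r + 5)*(r + 6)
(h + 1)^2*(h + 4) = h^3 + 6*h^2 + 9*h + 4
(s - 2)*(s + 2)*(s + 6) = s^3 + 6*s^2 - 4*s - 24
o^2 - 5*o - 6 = (o - 6)*(o + 1)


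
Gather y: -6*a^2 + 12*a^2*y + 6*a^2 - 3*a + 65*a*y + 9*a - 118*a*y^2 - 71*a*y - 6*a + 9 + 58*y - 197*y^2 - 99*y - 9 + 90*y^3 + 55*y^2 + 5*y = 90*y^3 + y^2*(-118*a - 142) + y*(12*a^2 - 6*a - 36)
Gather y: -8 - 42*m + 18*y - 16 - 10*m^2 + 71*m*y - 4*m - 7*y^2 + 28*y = -10*m^2 - 46*m - 7*y^2 + y*(71*m + 46) - 24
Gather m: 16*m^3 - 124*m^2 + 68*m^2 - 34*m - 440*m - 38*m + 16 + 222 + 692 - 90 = 16*m^3 - 56*m^2 - 512*m + 840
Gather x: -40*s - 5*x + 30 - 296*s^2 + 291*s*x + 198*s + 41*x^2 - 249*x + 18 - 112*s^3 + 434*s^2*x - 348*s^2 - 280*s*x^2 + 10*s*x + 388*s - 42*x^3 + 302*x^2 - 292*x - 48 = -112*s^3 - 644*s^2 + 546*s - 42*x^3 + x^2*(343 - 280*s) + x*(434*s^2 + 301*s - 546)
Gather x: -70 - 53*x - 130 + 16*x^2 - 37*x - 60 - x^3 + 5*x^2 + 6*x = -x^3 + 21*x^2 - 84*x - 260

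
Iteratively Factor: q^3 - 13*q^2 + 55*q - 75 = (q - 5)*(q^2 - 8*q + 15) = (q - 5)^2*(q - 3)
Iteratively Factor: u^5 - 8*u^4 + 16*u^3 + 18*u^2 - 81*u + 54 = (u - 3)*(u^4 - 5*u^3 + u^2 + 21*u - 18) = (u - 3)*(u - 1)*(u^3 - 4*u^2 - 3*u + 18) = (u - 3)^2*(u - 1)*(u^2 - u - 6) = (u - 3)^3*(u - 1)*(u + 2)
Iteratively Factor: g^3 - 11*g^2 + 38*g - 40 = (g - 5)*(g^2 - 6*g + 8) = (g - 5)*(g - 2)*(g - 4)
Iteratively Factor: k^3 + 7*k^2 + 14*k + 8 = (k + 4)*(k^2 + 3*k + 2) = (k + 1)*(k + 4)*(k + 2)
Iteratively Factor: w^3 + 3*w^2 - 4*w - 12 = (w - 2)*(w^2 + 5*w + 6) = (w - 2)*(w + 2)*(w + 3)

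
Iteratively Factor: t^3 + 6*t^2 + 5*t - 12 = (t - 1)*(t^2 + 7*t + 12) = (t - 1)*(t + 4)*(t + 3)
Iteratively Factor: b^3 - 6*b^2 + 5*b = (b - 5)*(b^2 - b) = (b - 5)*(b - 1)*(b)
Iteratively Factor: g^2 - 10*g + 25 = (g - 5)*(g - 5)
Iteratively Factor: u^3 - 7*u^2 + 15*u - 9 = (u - 3)*(u^2 - 4*u + 3) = (u - 3)*(u - 1)*(u - 3)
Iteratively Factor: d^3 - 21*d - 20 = (d + 4)*(d^2 - 4*d - 5) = (d + 1)*(d + 4)*(d - 5)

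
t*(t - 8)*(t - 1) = t^3 - 9*t^2 + 8*t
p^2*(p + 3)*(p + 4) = p^4 + 7*p^3 + 12*p^2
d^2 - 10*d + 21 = (d - 7)*(d - 3)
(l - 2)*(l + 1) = l^2 - l - 2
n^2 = n^2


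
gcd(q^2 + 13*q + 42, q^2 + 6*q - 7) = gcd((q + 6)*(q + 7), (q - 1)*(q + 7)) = q + 7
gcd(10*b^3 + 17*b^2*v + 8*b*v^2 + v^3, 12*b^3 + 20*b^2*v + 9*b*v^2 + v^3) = 2*b^2 + 3*b*v + v^2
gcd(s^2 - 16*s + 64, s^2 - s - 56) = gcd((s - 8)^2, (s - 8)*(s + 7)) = s - 8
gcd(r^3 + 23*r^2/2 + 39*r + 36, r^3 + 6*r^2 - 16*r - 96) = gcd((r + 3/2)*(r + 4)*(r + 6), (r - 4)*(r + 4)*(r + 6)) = r^2 + 10*r + 24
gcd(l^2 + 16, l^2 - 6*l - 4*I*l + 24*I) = l - 4*I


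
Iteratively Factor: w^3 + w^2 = (w)*(w^2 + w) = w^2*(w + 1)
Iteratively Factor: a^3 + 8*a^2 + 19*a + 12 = (a + 3)*(a^2 + 5*a + 4) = (a + 1)*(a + 3)*(a + 4)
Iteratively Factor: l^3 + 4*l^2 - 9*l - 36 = (l + 4)*(l^2 - 9) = (l + 3)*(l + 4)*(l - 3)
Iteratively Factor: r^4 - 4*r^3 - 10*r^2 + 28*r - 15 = (r - 1)*(r^3 - 3*r^2 - 13*r + 15) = (r - 1)^2*(r^2 - 2*r - 15) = (r - 5)*(r - 1)^2*(r + 3)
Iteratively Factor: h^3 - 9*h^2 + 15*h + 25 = (h + 1)*(h^2 - 10*h + 25) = (h - 5)*(h + 1)*(h - 5)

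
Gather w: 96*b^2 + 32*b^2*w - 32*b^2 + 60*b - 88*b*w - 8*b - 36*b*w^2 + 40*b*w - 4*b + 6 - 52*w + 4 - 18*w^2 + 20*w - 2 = 64*b^2 + 48*b + w^2*(-36*b - 18) + w*(32*b^2 - 48*b - 32) + 8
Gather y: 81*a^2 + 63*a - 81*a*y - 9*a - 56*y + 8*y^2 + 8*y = 81*a^2 + 54*a + 8*y^2 + y*(-81*a - 48)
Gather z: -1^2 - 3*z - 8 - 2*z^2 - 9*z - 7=-2*z^2 - 12*z - 16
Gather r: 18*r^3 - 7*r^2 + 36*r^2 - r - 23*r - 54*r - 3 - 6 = 18*r^3 + 29*r^2 - 78*r - 9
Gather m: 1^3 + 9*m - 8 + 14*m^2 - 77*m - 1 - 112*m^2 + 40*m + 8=-98*m^2 - 28*m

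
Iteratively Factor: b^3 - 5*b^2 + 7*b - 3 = (b - 1)*(b^2 - 4*b + 3) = (b - 1)^2*(b - 3)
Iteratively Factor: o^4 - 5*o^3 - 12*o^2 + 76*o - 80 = (o - 5)*(o^3 - 12*o + 16) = (o - 5)*(o + 4)*(o^2 - 4*o + 4) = (o - 5)*(o - 2)*(o + 4)*(o - 2)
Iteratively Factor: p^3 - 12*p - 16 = (p + 2)*(p^2 - 2*p - 8) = (p - 4)*(p + 2)*(p + 2)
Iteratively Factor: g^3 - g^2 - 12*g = (g - 4)*(g^2 + 3*g) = g*(g - 4)*(g + 3)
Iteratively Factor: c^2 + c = (c + 1)*(c)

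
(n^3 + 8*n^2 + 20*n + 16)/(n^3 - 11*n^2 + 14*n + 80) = (n^2 + 6*n + 8)/(n^2 - 13*n + 40)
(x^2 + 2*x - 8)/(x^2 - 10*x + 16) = (x + 4)/(x - 8)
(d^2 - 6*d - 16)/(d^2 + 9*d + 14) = (d - 8)/(d + 7)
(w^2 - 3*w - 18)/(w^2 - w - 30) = (w + 3)/(w + 5)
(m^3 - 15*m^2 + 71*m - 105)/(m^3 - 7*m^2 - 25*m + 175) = (m - 3)/(m + 5)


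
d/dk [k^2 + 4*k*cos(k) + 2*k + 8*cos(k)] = -4*k*sin(k) + 2*k - 8*sin(k) + 4*cos(k) + 2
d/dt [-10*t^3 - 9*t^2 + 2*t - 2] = -30*t^2 - 18*t + 2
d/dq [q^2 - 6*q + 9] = 2*q - 6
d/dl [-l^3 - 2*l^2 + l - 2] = -3*l^2 - 4*l + 1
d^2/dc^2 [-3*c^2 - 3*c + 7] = -6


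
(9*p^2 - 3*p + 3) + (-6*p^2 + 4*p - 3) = 3*p^2 + p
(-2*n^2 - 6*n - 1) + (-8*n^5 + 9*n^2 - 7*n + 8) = -8*n^5 + 7*n^2 - 13*n + 7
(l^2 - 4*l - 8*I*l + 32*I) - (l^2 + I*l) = -4*l - 9*I*l + 32*I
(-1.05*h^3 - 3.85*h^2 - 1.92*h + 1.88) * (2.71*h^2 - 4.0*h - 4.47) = -2.8455*h^5 - 6.2335*h^4 + 14.8903*h^3 + 29.9843*h^2 + 1.0624*h - 8.4036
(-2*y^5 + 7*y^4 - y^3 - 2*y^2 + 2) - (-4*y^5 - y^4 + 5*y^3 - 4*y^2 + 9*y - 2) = 2*y^5 + 8*y^4 - 6*y^3 + 2*y^2 - 9*y + 4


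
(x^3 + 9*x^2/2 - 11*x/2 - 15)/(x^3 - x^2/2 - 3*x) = (x + 5)/x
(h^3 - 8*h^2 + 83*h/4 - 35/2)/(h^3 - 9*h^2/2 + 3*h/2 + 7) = (h - 5/2)/(h + 1)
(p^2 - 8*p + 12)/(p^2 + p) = (p^2 - 8*p + 12)/(p*(p + 1))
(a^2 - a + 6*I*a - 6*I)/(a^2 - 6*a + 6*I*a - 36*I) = (a - 1)/(a - 6)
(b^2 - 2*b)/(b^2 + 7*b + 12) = b*(b - 2)/(b^2 + 7*b + 12)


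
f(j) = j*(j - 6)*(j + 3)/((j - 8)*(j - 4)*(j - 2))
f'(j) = j*(j - 6)/((j - 8)*(j - 4)*(j - 2)) - j*(j - 6)*(j + 3)/((j - 8)*(j - 4)*(j - 2)^2) - j*(j - 6)*(j + 3)/((j - 8)*(j - 4)^2*(j - 2)) + j*(j + 3)/((j - 8)*(j - 4)*(j - 2)) - j*(j - 6)*(j + 3)/((j - 8)^2*(j - 4)*(j - 2)) + (j - 6)*(j + 3)/((j - 8)*(j - 4)*(j - 2))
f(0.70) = 0.44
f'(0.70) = 1.19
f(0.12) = 0.04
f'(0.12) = 0.36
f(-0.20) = -0.05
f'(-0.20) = 0.18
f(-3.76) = 0.05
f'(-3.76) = -0.07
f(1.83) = 16.19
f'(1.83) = 113.66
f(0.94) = 0.82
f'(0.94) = 2.07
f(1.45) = 3.20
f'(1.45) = 9.77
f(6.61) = -2.32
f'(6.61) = -4.67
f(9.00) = 9.26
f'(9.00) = -7.55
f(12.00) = 3.38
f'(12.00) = -0.53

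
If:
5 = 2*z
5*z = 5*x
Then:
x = 5/2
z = 5/2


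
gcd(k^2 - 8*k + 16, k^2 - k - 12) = k - 4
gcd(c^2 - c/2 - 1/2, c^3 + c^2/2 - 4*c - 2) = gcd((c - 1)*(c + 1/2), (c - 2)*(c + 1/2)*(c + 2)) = c + 1/2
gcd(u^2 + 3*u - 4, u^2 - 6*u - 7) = 1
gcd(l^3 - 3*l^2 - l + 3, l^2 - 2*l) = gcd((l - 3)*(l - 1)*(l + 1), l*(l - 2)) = 1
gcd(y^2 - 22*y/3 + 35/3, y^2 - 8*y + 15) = y - 5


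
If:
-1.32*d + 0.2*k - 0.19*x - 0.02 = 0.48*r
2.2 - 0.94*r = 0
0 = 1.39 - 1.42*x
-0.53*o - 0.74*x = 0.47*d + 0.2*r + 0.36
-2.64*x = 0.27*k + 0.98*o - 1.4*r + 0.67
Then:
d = 1.20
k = 14.59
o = -4.00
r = 2.34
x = 0.98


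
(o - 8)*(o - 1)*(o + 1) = o^3 - 8*o^2 - o + 8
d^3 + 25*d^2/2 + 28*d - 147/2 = (d - 3/2)*(d + 7)^2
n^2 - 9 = (n - 3)*(n + 3)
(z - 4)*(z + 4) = z^2 - 16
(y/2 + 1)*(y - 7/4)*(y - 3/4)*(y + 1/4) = y^4/2 - y^3/8 - 61*y^2/32 + 109*y/128 + 21/64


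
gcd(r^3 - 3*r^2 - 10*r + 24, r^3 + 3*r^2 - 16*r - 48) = r^2 - r - 12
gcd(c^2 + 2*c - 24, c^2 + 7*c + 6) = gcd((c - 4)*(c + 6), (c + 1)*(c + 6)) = c + 6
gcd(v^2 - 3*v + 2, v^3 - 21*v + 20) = v - 1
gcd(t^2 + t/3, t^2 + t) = t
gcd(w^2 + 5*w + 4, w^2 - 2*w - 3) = w + 1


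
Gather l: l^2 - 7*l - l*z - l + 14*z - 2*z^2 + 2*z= l^2 + l*(-z - 8) - 2*z^2 + 16*z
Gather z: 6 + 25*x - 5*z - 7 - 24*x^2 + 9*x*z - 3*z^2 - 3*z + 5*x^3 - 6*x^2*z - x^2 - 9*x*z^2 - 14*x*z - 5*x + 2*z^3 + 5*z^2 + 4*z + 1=5*x^3 - 25*x^2 + 20*x + 2*z^3 + z^2*(2 - 9*x) + z*(-6*x^2 - 5*x - 4)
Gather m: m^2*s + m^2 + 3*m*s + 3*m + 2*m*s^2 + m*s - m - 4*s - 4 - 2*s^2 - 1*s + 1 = m^2*(s + 1) + m*(2*s^2 + 4*s + 2) - 2*s^2 - 5*s - 3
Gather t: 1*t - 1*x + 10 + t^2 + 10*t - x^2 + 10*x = t^2 + 11*t - x^2 + 9*x + 10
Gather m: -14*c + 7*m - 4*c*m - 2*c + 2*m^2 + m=-16*c + 2*m^2 + m*(8 - 4*c)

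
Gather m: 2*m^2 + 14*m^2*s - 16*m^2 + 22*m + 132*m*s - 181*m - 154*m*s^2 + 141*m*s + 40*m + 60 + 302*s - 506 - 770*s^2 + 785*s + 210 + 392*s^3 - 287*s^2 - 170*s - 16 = m^2*(14*s - 14) + m*(-154*s^2 + 273*s - 119) + 392*s^3 - 1057*s^2 + 917*s - 252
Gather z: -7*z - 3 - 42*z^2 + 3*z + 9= -42*z^2 - 4*z + 6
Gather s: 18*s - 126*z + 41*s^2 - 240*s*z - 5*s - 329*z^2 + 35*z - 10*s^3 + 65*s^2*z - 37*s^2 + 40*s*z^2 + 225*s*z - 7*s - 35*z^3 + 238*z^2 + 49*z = -10*s^3 + s^2*(65*z + 4) + s*(40*z^2 - 15*z + 6) - 35*z^3 - 91*z^2 - 42*z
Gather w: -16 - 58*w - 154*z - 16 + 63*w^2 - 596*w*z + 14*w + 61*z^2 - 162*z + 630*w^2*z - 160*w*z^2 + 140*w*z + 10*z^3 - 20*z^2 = w^2*(630*z + 63) + w*(-160*z^2 - 456*z - 44) + 10*z^3 + 41*z^2 - 316*z - 32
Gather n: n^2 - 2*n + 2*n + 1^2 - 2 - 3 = n^2 - 4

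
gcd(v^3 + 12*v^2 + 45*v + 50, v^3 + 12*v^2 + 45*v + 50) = v^3 + 12*v^2 + 45*v + 50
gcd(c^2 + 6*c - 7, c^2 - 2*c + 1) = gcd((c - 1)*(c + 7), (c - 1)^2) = c - 1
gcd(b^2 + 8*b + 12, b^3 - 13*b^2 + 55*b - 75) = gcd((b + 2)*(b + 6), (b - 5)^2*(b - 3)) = 1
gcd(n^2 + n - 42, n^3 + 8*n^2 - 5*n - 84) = n + 7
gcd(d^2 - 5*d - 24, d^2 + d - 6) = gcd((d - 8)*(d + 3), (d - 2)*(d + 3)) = d + 3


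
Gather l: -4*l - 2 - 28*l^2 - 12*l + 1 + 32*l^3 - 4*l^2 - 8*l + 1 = 32*l^3 - 32*l^2 - 24*l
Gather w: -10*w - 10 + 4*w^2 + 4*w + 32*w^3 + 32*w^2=32*w^3 + 36*w^2 - 6*w - 10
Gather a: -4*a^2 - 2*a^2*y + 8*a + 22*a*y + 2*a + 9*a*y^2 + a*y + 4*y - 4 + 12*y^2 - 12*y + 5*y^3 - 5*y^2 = a^2*(-2*y - 4) + a*(9*y^2 + 23*y + 10) + 5*y^3 + 7*y^2 - 8*y - 4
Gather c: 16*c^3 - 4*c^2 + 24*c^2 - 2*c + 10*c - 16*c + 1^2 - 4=16*c^3 + 20*c^2 - 8*c - 3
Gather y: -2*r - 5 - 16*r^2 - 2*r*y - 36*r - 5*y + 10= -16*r^2 - 38*r + y*(-2*r - 5) + 5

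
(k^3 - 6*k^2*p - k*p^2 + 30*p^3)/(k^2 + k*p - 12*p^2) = (k^2 - 3*k*p - 10*p^2)/(k + 4*p)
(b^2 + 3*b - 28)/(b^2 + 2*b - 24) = (b + 7)/(b + 6)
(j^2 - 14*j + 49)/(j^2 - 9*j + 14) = (j - 7)/(j - 2)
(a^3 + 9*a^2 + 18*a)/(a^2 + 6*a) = a + 3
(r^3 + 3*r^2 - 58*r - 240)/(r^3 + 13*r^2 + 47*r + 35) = (r^2 - 2*r - 48)/(r^2 + 8*r + 7)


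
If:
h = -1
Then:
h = -1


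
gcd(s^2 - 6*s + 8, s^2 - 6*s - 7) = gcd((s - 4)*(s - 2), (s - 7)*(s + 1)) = 1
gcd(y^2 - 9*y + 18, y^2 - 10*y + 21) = y - 3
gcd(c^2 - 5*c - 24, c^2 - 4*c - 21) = c + 3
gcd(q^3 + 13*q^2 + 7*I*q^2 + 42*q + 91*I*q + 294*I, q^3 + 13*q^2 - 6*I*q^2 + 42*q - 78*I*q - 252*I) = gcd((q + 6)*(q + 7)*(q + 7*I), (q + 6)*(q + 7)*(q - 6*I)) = q^2 + 13*q + 42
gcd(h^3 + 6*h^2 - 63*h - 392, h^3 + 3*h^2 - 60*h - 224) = h^2 - h - 56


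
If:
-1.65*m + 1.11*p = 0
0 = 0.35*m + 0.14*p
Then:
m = 0.00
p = 0.00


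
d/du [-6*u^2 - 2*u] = -12*u - 2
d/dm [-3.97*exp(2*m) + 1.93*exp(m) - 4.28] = (1.93 - 7.94*exp(m))*exp(m)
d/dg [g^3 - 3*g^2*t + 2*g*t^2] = 3*g^2 - 6*g*t + 2*t^2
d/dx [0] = 0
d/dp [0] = 0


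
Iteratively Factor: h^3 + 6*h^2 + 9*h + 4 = (h + 4)*(h^2 + 2*h + 1) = (h + 1)*(h + 4)*(h + 1)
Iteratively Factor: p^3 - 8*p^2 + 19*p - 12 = (p - 1)*(p^2 - 7*p + 12) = (p - 3)*(p - 1)*(p - 4)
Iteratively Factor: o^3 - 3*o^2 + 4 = (o - 2)*(o^2 - o - 2) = (o - 2)^2*(o + 1)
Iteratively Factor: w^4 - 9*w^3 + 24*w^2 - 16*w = (w - 4)*(w^3 - 5*w^2 + 4*w) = w*(w - 4)*(w^2 - 5*w + 4) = w*(w - 4)*(w - 1)*(w - 4)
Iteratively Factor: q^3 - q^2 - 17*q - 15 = (q - 5)*(q^2 + 4*q + 3) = (q - 5)*(q + 1)*(q + 3)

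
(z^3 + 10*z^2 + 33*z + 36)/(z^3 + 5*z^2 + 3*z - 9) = (z + 4)/(z - 1)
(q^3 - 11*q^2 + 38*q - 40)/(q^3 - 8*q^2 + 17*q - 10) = (q - 4)/(q - 1)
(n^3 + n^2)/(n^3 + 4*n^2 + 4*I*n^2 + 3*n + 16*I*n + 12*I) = n^2/(n^2 + n*(3 + 4*I) + 12*I)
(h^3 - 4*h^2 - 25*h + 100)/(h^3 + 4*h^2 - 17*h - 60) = (h - 5)/(h + 3)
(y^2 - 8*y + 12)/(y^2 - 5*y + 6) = (y - 6)/(y - 3)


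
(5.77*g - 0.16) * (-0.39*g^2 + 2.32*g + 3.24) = -2.2503*g^3 + 13.4488*g^2 + 18.3236*g - 0.5184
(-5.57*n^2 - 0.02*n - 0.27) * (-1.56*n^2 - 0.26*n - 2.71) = 8.6892*n^4 + 1.4794*n^3 + 15.5211*n^2 + 0.1244*n + 0.7317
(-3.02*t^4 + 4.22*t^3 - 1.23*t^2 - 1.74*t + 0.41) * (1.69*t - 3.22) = -5.1038*t^5 + 16.8562*t^4 - 15.6671*t^3 + 1.02*t^2 + 6.2957*t - 1.3202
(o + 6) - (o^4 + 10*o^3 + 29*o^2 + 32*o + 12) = -o^4 - 10*o^3 - 29*o^2 - 31*o - 6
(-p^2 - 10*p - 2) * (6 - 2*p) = 2*p^3 + 14*p^2 - 56*p - 12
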